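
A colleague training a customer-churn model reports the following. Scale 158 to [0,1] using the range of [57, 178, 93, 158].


min=57, max=178
(158-57)/(178-57) = 101/121 = 0.8347

0.8347


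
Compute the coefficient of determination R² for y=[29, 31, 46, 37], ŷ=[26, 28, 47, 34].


ȳ = 35.75
SS_res = Σ(y-ŷ)² = 28
SS_tot = Σ(y-ȳ)² = 174.75
R² = 1 - SS_res/SS_tot = 1 - 0.1602 = 0.8398

0.8398


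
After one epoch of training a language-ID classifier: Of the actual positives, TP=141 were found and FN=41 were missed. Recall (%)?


Recall = TP/(TP+FN)
= 141/(141+41)
= 141/182 = 77.47%

77.47%


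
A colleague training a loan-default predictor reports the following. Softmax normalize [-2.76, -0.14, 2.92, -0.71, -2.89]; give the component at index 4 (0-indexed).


Exponentials: e^-2.76=0.0633, e^-0.14=0.8694, e^2.92=18.5413, e^-0.71=0.4916, e^-2.89=0.0556
Sum = 20.0212
Softmax = [0.0032, 0.0434, 0.9261, 0.0246, 0.0028]
p[4] = 0.0556/20.0212 = 0.0028

0.0028


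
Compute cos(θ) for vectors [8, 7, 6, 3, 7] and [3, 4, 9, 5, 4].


A·B = 8·3 + 7·4 + 6·9 + 3·5 + 7·4 = 149
‖A‖ = √207 = 14.3875, ‖B‖ = √147 = 12.1244
cos = 149/(√207·√147) = 149/√30429 = 0.8542

0.8542


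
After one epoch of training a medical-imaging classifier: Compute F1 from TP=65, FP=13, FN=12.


Precision = 65/78 = 0.8333
Recall = 65/77 = 0.8442
F1 = 2·P·R/(P+R) = 2·TP/(2·TP+FP+FN) = 130/(130+13+12) = 130/155 = 0.8387

0.8387


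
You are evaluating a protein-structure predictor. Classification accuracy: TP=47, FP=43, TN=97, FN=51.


Accuracy = (TP+TN)/(TP+TN+FP+FN)
= (47+97)/(238)
= 144/238 = 60.5%

60.5%


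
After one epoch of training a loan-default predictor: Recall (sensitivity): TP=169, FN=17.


Recall = TP/(TP+FN)
= 169/(169+17)
= 169/186 = 90.86%

90.86%


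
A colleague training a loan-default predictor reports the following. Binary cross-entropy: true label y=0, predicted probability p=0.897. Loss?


BCE = -[y·ln(p) + (1-y)·ln(1-p)]
= -0 - 1·ln(1-0.897)
= -ln(0.103) = 2.273

2.273


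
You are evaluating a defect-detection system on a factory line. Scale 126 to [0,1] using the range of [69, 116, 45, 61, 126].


min=45, max=126
(126-45)/(126-45) = 81/81 = 1.0

1.0


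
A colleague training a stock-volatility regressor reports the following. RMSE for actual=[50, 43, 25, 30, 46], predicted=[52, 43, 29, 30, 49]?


MSE = 29/5 = 5.8
RMSE = √(29/5) = 2.4083

2.4083


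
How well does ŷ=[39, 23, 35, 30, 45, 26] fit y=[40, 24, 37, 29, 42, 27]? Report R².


ȳ = 33.1667
SS_res = Σ(y-ŷ)² = 17
SS_tot = Σ(y-ȳ)² = 278.83
R² = 1 - SS_res/SS_tot = 1 - 0.061 = 0.939

0.939


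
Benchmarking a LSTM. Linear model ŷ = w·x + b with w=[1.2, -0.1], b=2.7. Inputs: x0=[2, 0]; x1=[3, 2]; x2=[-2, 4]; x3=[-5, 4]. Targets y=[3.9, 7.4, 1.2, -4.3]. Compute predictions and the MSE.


ŷ0 = (1.2)·(2) + (-0.1)·(0) + 2.7 = 5.1
ŷ1 = (1.2)·(3) + (-0.1)·(2) + 2.7 = 6.1
ŷ2 = (1.2)·(-2) + (-0.1)·(4) + 2.7 = -0.1
ŷ3 = (1.2)·(-5) + (-0.1)·(4) + 2.7 = -3.7
errors² = [1.44, 1.69, 1.69, 0.36]
MSE = 5.1800/4 = 1.295

1.295


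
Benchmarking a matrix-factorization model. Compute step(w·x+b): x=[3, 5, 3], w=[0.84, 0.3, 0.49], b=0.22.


z = (3)·(0.84) + (5)·(0.3) + (3)·(0.49) + 0.22
  = 5.71
step(z) = 1 (z≥0)

1


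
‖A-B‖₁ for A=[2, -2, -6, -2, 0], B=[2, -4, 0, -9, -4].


d = |2-2| + |-2+ 4| + |-6-0| + |-2+ 9| + |0+ 4|
  = 0 + 2 + 6 + 7 + 4
  = 19

19


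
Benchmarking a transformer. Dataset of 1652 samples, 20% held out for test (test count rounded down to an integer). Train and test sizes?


Test = ⌊1652·20/100⌋ = 330
Train = 1652 - 330 = 1322

Train: 1322, Test: 330


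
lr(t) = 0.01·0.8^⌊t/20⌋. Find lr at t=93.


n_drops = ⌊93/20⌋ = 4
lr = 0.01·0.8^4 = 0.01·0.4096 = 0.004096

0.004096


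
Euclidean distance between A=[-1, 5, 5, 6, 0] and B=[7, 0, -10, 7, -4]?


d = √((-1-7)² + (5-0)² + (5+ 10)² + (6-7)² + (0+ 4)²)
  = √(64 + 25 + 225 + 1 + 16)
  = √331 = 18.1934

18.1934


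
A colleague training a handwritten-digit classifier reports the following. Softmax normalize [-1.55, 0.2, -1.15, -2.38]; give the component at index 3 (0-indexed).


Exponentials: e^-1.55=0.2122, e^0.2=1.2214, e^-1.15=0.3166, e^-2.38=0.0926
Sum = 1.8428
Softmax = [0.1152, 0.6628, 0.1718, 0.0502]
p[3] = 0.0926/1.8428 = 0.0502

0.0502


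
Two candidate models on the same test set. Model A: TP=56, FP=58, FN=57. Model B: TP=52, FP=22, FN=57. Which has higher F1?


Model A: P=56/114=0.4912, R=56/113=0.4956, F1=2PR/(P+R)=2TP/(2TP+FP+FN)=112/227=0.4934
Model B: P=52/74=0.7027, R=52/109=0.4771, F1=2PR/(P+R)=2TP/(2TP+FP+FN)=104/183=0.5683
0.4934 < 0.5683 → Model B

Model B


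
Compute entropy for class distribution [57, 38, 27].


Probabilities: [57/122, 38/122, 27/122] ≈ [0.4672, 0.3115, 0.2213]
H = -((57/122)·log₂(57/122) + (38/122)·log₂(38/122) + (27/122)·log₂(27/122))
  = 1.5186 bits

1.5186 bits


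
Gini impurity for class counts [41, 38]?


Probabilities: [41/79, 38/79] ≈ [0.519, 0.481]
Σpᵢ² = (1681 + 1444)/79² = 3125/6241
Gini = 1 - Σpᵢ² = 1 - 3125/6241 = 0.4993

0.4993


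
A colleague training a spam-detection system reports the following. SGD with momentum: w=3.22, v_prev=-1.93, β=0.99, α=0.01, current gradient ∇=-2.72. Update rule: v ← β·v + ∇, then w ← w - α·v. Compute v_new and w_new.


v_new = 0.99·-1.93 - 2.72 = -1.9107 - 2.72 = -4.6307
w_new = 3.22 - 0.01·-4.6307 = 3.22 + 0.046307 = 3.266307

v_new=-4.6307, w_new=3.266307


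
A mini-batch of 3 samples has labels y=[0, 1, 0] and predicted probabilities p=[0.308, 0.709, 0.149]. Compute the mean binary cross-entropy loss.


L[0] = -ln(1-0.308) = -ln(0.692) = 0.3682
L[1] = -ln(0.709) = 0.3439
L[2] = -ln(1-0.149) = -ln(0.851) = 0.1613
mean = (0.3682 + 0.3439 + 0.1613)/3 = 0.2911

0.2911


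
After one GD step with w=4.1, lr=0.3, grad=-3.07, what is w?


w_new = w - α·∇
= 4.1 - 0.3·-3.07
= 4.1 + 0.921
= 5.021

5.021


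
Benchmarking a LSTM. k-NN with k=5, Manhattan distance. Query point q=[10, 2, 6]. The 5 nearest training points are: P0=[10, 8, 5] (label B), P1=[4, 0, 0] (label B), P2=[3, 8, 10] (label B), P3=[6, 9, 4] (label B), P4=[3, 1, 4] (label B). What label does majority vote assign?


d(q,P0) = 7  (label B)
d(q,P1) = 14  (label B)
d(q,P2) = 17  (label B)
d(q,P3) = 13  (label B)
d(q,P4) = 10  (label B)
Votes: A=0, B=5
Majority → B

B


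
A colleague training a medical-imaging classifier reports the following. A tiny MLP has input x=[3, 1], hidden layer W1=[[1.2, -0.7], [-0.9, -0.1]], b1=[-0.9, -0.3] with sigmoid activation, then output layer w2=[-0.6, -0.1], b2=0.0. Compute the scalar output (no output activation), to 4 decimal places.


z1[0] = (1.2)·(3) + (-0.7)·(1) - 0.9 = 2.0
z1[1] = (-0.9)·(3) + (-0.1)·(1) - 0.3 = -3.1
h = sigmoid(z1) = [0.8808, 0.0431]
output = (-0.6)·(0.8808) + (-0.1)·(0.0431) + 0.0 = -0.5328

-0.5328


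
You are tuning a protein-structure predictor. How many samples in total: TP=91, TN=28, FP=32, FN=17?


Total = TP + TN + FP + FN
= 91 + 28 + 32 + 17
= 168
(Predicted positive: 123, predicted negative: 45)

168


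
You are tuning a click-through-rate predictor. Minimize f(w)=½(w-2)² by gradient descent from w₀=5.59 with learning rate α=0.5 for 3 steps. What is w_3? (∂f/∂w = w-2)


step 1: grad = 5.59-2 = 3.59; w = 5.59 - 0.5·(3.59) = 3.795
step 2: grad = 3.795-2 = 1.795; w = 3.795 - 0.5·(1.795) = 2.8975
step 3: grad = 2.8975-2 = 0.8975; w = 2.8975 - 0.5·(0.8975) = 2.44875

2.44875


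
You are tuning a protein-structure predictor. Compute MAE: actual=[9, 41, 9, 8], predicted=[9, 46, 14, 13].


Absolute errors: |9-9|=0, |41-46|=5, |9-14|=5, |8-13|=5
Sum = 15
MAE = 15/4 = 15/4

15/4


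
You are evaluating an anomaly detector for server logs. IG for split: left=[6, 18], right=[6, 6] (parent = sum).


Parent = [12, 24], H_parent = 0.9183
H_left = 0.8113 (n=24), H_right = 1 (n=12)
H_children = (24/36)·0.8113 + (12/36)·1 = 0.8742
IG = 0.9183 - 0.8742 = 0.0441

0.0441


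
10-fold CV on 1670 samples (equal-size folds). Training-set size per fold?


Fold size = 1670/10 = 167
Training per fold = 1670 - 167 = 1503

1503


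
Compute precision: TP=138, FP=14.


Precision = TP/(TP+FP)
= 138/(138+14)
= 138/152 = 90.79%

90.79%


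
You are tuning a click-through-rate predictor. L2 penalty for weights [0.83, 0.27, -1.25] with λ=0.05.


‖w‖₂² = (0.83)² + (0.27)² + (-1.25)²
     = 0.6889 + 0.0729 + 1.5625
     = 2.3243
λ·‖w‖₂² = 0.05·2.3243 = 0.116215

0.116215


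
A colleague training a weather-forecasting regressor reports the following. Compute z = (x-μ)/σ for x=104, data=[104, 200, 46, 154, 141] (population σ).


μ = 129, σ = 51.6217
z = (104 - 129)/51.6217 = -0.4843

-0.4843


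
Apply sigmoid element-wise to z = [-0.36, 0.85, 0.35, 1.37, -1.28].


σ(-0.36) = 1/(1+e^0.36) = 0.411
σ(0.85) = 1/(1+e^-0.85) = 0.7006
σ(0.35) = 1/(1+e^-0.35) = 0.5866
σ(1.37) = 1/(1+e^-1.37) = 0.7974
σ(-1.28) = 1/(1+e^1.28) = 0.2176
result = [0.411, 0.7006, 0.5866, 0.7974, 0.2176]

[0.411, 0.7006, 0.5866, 0.7974, 0.2176]


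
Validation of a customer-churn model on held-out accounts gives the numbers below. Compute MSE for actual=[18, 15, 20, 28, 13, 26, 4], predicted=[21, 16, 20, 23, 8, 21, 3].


Squared errors: (18-21)²=9, (15-16)²=1, (20-20)²=0, (28-23)²=25, (13-8)²=25, (26-21)²=25, (4-3)²=1
Sum = 86
MSE = 86/7 = 86/7

86/7


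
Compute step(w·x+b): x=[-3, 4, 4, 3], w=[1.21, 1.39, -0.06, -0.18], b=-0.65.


z = (-3)·(1.21) + (4)·(1.39) + (4)·(-0.06) + (3)·(-0.18) - 0.65
  = 0.5
step(z) = 1 (z≥0)

1


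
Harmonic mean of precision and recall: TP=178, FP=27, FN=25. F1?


Precision = 178/205 = 0.8683
Recall = 178/203 = 0.8768
F1 = 2·P·R/(P+R) = 2·TP/(2·TP+FP+FN) = 356/(356+27+25) = 356/408 = 0.8725

0.8725


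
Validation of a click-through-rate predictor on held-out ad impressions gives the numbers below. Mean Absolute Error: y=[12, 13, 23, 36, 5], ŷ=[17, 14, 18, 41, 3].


Absolute errors: |12-17|=5, |13-14|=1, |23-18|=5, |36-41|=5, |5-3|=2
Sum = 18
MAE = 18/5 = 18/5

18/5


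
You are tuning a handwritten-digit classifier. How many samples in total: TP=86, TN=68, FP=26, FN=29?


Total = TP + TN + FP + FN
= 86 + 68 + 26 + 29
= 209
(Predicted positive: 112, predicted negative: 97)

209


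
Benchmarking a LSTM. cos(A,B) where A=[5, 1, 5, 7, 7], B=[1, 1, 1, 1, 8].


A·B = 5·1 + 1·1 + 5·1 + 7·1 + 7·8 = 74
‖A‖ = √149 = 12.2066, ‖B‖ = √68 = 8.2462
cos = 74/(√149·√68) = 74/√10132 = 0.7352

0.7352


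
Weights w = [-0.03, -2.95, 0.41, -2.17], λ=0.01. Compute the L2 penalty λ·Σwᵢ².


‖w‖₂² = (-0.03)² + (-2.95)² + (0.41)² + (-2.17)²
     = 0.0009 + 8.7025 + 0.1681 + 4.7089
     = 13.5804
λ·‖w‖₂² = 0.01·13.5804 = 0.135804

0.135804


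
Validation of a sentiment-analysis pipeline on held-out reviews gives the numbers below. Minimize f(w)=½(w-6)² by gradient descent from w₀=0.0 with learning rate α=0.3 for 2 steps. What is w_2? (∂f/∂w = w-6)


step 1: grad = 0-6 = -6; w = 0 - 0.3·(-6) = 1.8
step 2: grad = 1.8-6 = -4.2; w = 1.8 - 0.3·(-4.2) = 3.06

3.06


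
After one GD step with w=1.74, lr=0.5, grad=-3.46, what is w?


w_new = w - α·∇
= 1.74 - 0.5·-3.46
= 1.74 + 1.73
= 3.47

3.47


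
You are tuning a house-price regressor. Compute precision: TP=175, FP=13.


Precision = TP/(TP+FP)
= 175/(175+13)
= 175/188 = 93.09%

93.09%


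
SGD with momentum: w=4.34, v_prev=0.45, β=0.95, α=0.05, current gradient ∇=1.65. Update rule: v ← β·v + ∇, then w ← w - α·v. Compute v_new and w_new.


v_new = 0.95·0.45 + 1.65 = 0.4275 + 1.65 = 2.0775
w_new = 4.34 - 0.05·2.0775 = 4.34 - 0.103875 = 4.236125

v_new=2.0775, w_new=4.236125


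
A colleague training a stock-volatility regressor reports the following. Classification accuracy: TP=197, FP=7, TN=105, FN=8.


Accuracy = (TP+TN)/(TP+TN+FP+FN)
= (197+105)/(317)
= 302/317 = 95.27%

95.27%


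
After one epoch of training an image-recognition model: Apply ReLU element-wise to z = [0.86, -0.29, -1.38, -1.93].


ReLU(0.86) = max(0, 0.86) = 0.86
ReLU(-0.29) = max(0, -0.29) = 0.0
ReLU(-1.38) = max(0, -1.38) = 0.0
ReLU(-1.93) = max(0, -1.93) = 0.0
result = [0.86, 0.0, 0.0, 0.0]

[0.86, 0.0, 0.0, 0.0]


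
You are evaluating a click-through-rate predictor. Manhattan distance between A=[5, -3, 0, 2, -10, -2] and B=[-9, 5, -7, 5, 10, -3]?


d = |5+ 9| + |-3-5| + |0+ 7| + |2-5| + |-10-10| + |-2+ 3|
  = 14 + 8 + 7 + 3 + 20 + 1
  = 53

53


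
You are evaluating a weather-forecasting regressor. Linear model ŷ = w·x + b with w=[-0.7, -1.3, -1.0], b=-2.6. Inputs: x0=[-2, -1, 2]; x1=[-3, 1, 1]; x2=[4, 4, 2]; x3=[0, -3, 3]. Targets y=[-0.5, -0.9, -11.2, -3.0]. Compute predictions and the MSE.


ŷ0 = (-0.7)·(-2) + (-1.3)·(-1) + (-1.0)·(2) - 2.6 = -1.9
ŷ1 = (-0.7)·(-3) + (-1.3)·(1) + (-1.0)·(1) - 2.6 = -2.8
ŷ2 = (-0.7)·(4) + (-1.3)·(4) + (-1.0)·(2) - 2.6 = -12.6
ŷ3 = (-0.7)·(0) + (-1.3)·(-3) + (-1.0)·(3) - 2.6 = -1.7
errors² = [1.96, 3.61, 1.96, 1.69]
MSE = 9.2200/4 = 2.305

2.305


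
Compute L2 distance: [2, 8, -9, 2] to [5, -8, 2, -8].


d = √((2-5)² + (8+ 8)² + (-9-2)² + (2+ 8)²)
  = √(9 + 256 + 121 + 100)
  = √486 = 22.0454

22.0454


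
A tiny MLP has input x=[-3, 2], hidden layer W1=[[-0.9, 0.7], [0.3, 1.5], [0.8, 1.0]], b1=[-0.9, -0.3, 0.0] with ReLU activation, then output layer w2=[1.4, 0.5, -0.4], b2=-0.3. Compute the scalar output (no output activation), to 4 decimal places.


z1[0] = (-0.9)·(-3) + (0.7)·(2) - 0.9 = 3.2
z1[1] = (0.3)·(-3) + (1.5)·(2) - 0.3 = 1.8
z1[2] = (0.8)·(-3) + (1.0)·(2) + 0.0 = -0.4
h = ReLU(z1) = [3.2, 1.8, 0.0]
output = (1.4)·(3.2) + (0.5)·(1.8) + (-0.4)·(0.0) - 0.3 = 5.08

5.08


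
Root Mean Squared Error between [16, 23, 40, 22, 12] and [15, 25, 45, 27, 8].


MSE = 71/5 = 14.2
RMSE = √(71/5) = 3.7683

3.7683


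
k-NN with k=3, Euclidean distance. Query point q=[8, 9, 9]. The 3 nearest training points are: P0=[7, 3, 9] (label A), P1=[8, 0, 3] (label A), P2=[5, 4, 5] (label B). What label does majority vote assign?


d(q,P0) = 6.0828  (label A)
d(q,P1) = 10.8167  (label A)
d(q,P2) = 7.0711  (label B)
Votes: A=2, B=1
Majority → A

A


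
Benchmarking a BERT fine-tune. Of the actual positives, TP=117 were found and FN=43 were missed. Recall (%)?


Recall = TP/(TP+FN)
= 117/(117+43)
= 117/160 = 73.12%

73.12%


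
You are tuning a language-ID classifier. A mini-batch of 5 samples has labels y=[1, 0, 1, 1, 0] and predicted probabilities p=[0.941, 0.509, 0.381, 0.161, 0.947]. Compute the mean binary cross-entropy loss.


L[0] = -ln(0.941) = 0.0608
L[1] = -ln(1-0.509) = -ln(0.491) = 0.7113
L[2] = -ln(0.381) = 0.965
L[3] = -ln(0.161) = 1.8264
L[4] = -ln(1-0.947) = -ln(0.053) = 2.9375
mean = (0.0608 + 0.7113 + 0.965 + 1.8264 + 2.9375)/5 = 1.3002

1.3002


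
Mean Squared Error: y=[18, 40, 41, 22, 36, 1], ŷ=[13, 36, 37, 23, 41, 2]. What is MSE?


Squared errors: (18-13)²=25, (40-36)²=16, (41-37)²=16, (22-23)²=1, (36-41)²=25, (1-2)²=1
Sum = 84
MSE = 84/6 = 14

14


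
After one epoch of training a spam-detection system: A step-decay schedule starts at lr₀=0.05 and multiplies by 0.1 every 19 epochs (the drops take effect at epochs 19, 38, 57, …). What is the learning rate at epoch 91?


n_drops = ⌊91/19⌋ = 4
lr = 0.05·0.1^4 = 0.05·0.0001 = 0.000005

0.000005


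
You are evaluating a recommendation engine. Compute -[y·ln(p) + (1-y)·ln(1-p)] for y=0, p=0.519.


BCE = -[y·ln(p) + (1-y)·ln(1-p)]
= -0 - 1·ln(1-0.519)
= -ln(0.481) = 0.7319

0.7319


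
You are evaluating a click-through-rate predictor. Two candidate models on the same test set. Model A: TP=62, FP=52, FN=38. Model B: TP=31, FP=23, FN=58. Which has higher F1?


Model A: P=62/114=0.5439, R=62/100=0.62, F1=2PR/(P+R)=2TP/(2TP+FP+FN)=124/214=0.5794
Model B: P=31/54=0.5741, R=31/89=0.3483, F1=2PR/(P+R)=2TP/(2TP+FP+FN)=62/143=0.4336
0.5794 > 0.4336 → Model A

Model A


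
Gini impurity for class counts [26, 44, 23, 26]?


Probabilities: [26/119, 44/119, 23/119, 26/119] ≈ [0.2185, 0.3697, 0.1933, 0.2185]
Σpᵢ² = (676 + 1936 + 529 + 676)/119² = 3817/14161
Gini = 1 - Σpᵢ² = 1 - 3817/14161 = 0.7305

0.7305


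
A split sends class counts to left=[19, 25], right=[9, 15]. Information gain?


Parent = [28, 40], H_parent = 0.9774
H_left = 0.9865 (n=44), H_right = 0.9544 (n=24)
H_children = (44/68)·0.9865 + (24/68)·0.9544 = 0.9752
IG = 0.9774 - 0.9752 = 0.0022

0.0022


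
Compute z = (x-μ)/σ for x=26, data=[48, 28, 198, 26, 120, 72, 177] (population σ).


μ = 95.5714, σ = 65.4039
z = (26 - 95.5714)/65.4039 = -1.0637

-1.0637


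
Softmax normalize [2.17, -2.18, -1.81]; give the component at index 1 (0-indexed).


Exponentials: e^2.17=8.7583, e^-2.18=0.113, e^-1.81=0.1637
Sum = 9.035
Softmax = [0.9694, 0.0125, 0.0181]
p[1] = 0.113/9.035 = 0.0125

0.0125


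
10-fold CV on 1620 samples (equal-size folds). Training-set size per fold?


Fold size = 1620/10 = 162
Training per fold = 1620 - 162 = 1458

1458


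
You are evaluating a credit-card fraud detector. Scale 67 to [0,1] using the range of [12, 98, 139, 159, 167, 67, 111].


min=12, max=167
(67-12)/(167-12) = 55/155 = 0.3548

0.3548


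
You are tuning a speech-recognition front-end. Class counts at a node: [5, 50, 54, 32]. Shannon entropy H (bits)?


Probabilities: [5/141, 50/141, 54/141, 32/141] ≈ [0.0355, 0.3546, 0.383, 0.227]
H = -((5/141)·log₂(5/141) + (50/141)·log₂(50/141) + (54/141)·log₂(54/141) + (32/141)·log₂(32/141))
  = 1.7171 bits

1.7171 bits


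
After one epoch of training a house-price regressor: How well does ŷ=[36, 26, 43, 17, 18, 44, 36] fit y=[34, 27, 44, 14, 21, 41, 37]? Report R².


ȳ = 31.1429
SS_res = Σ(y-ŷ)² = 34
SS_tot = Σ(y-ȳ)² = 718.86
R² = 1 - SS_res/SS_tot = 1 - 0.0473 = 0.9527

0.9527


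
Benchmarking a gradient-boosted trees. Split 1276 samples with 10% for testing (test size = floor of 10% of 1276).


Test = ⌊1276·10/100⌋ = 127
Train = 1276 - 127 = 1149

Train: 1149, Test: 127


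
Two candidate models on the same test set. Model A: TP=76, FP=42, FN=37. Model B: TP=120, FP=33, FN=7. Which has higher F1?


Model A: P=76/118=0.6441, R=76/113=0.6726, F1=2PR/(P+R)=2TP/(2TP+FP+FN)=152/231=0.658
Model B: P=120/153=0.7843, R=120/127=0.9449, F1=2PR/(P+R)=2TP/(2TP+FP+FN)=240/280=0.8571
0.658 < 0.8571 → Model B

Model B


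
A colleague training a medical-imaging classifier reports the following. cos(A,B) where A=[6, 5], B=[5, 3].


A·B = 6·5 + 5·3 = 45
‖A‖ = √61 = 7.8102, ‖B‖ = √34 = 5.831
cos = 45/(√61·√34) = 45/√2074 = 0.9881

0.9881


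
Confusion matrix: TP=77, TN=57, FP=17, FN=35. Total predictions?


Total = TP + TN + FP + FN
= 77 + 57 + 17 + 35
= 186
(Predicted positive: 94, predicted negative: 92)

186


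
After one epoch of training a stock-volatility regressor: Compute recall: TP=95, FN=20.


Recall = TP/(TP+FN)
= 95/(95+20)
= 95/115 = 82.61%

82.61%


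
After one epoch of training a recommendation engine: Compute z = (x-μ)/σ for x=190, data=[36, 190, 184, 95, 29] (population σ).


μ = 106.8, σ = 69.4072
z = (190 - 106.8)/69.4072 = 1.1987

1.1987


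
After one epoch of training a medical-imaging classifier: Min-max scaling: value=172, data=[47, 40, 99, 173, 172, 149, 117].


min=40, max=173
(172-40)/(173-40) = 132/133 = 0.9925

0.9925


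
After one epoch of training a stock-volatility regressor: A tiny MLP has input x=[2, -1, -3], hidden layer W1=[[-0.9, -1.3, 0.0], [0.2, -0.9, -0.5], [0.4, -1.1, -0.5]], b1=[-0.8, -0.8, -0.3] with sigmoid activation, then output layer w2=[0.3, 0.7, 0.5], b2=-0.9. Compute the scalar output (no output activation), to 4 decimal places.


z1[0] = (-0.9)·(2) + (-1.3)·(-1) + (0.0)·(-3) - 0.8 = -1.3
z1[1] = (0.2)·(2) + (-0.9)·(-1) + (-0.5)·(-3) - 0.8 = 2.0
z1[2] = (0.4)·(2) + (-1.1)·(-1) + (-0.5)·(-3) - 0.3 = 3.1
h = sigmoid(z1) = [0.2142, 0.8808, 0.9569]
output = (0.3)·(0.2142) + (0.7)·(0.8808) + (0.5)·(0.9569) - 0.9 = 0.2593

0.2593


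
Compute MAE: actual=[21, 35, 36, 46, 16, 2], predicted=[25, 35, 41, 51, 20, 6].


Absolute errors: |21-25|=4, |35-35|=0, |36-41|=5, |46-51|=5, |16-20|=4, |2-6|=4
Sum = 22
MAE = 22/6 = 11/3

11/3


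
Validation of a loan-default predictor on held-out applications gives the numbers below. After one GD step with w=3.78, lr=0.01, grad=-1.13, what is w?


w_new = w - α·∇
= 3.78 - 0.01·-1.13
= 3.78 + 0.0113
= 3.7913

3.7913


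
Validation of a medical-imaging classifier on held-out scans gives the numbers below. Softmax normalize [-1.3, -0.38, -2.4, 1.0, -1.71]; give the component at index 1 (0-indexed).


Exponentials: e^-1.3=0.2725, e^-0.38=0.6839, e^-2.4=0.0907, e^1.0=2.7183, e^-1.71=0.1809
Sum = 3.9463
Softmax = [0.0691, 0.1733, 0.023, 0.6888, 0.0458]
p[1] = 0.6839/3.9463 = 0.1733

0.1733


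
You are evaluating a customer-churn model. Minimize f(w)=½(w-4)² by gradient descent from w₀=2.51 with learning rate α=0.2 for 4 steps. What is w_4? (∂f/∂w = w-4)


step 1: grad = 2.51-4 = -1.49; w = 2.51 - 0.2·(-1.49) = 2.808
step 2: grad = 2.808-4 = -1.192; w = 2.808 - 0.2·(-1.192) = 3.0464
step 3: grad = 3.0464-4 = -0.9536; w = 3.0464 - 0.2·(-0.9536) = 3.23712
step 4: grad = 3.23712-4 = -0.76288; w = 3.23712 - 0.2·(-0.76288) = 3.389696

3.389696


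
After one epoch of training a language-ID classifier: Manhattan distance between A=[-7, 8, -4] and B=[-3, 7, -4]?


d = |-7+ 3| + |8-7| + |-4+ 4|
  = 4 + 1 + 0
  = 5

5


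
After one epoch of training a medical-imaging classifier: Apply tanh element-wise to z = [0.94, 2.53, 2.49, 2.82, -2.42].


tanh(0.94) = 0.7352
tanh(2.53) = 0.9874
tanh(2.49) = 0.9863
tanh(2.82) = 0.9929
tanh(-2.42) = -0.9843
result = [0.7352, 0.9874, 0.9863, 0.9929, -0.9843]

[0.7352, 0.9874, 0.9863, 0.9929, -0.9843]


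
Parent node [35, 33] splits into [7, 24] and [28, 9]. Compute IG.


Parent = [35, 33], H_parent = 0.9994
H_left = 0.7706 (n=31), H_right = 0.8004 (n=37)
H_children = (31/68)·0.7706 + (37/68)·0.8004 = 0.7868
IG = 0.9994 - 0.7868 = 0.2126

0.2126


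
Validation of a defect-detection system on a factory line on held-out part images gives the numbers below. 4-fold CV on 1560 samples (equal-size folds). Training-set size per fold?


Fold size = 1560/4 = 390
Training per fold = 1560 - 390 = 1170

1170


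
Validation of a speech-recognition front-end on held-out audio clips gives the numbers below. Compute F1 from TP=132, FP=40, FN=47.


Precision = 132/172 = 0.7674
Recall = 132/179 = 0.7374
F1 = 2·P·R/(P+R) = 2·TP/(2·TP+FP+FN) = 264/(264+40+47) = 264/351 = 0.7521

0.7521


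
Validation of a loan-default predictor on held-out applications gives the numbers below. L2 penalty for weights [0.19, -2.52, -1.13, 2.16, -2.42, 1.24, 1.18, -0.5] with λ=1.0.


‖w‖₂² = (0.19)² + (-2.52)² + (-1.13)² + (2.16)² + (-2.42)² + (1.24)² + (1.18)² + (-0.5)²
     = 0.0361 + 6.3504 + 1.2769 + 4.6656 + 5.8564 + 1.5376 + 1.3924 + 0.25
     = 21.3654
λ·‖w‖₂² = 1.0·21.3654 = 21.3654

21.3654


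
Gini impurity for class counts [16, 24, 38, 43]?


Probabilities: [16/121, 24/121, 38/121, 43/121] ≈ [0.1322, 0.1983, 0.314, 0.3554]
Σpᵢ² = (256 + 576 + 1444 + 1849)/121² = 4125/14641
Gini = 1 - Σpᵢ² = 1 - 4125/14641 = 0.7183

0.7183


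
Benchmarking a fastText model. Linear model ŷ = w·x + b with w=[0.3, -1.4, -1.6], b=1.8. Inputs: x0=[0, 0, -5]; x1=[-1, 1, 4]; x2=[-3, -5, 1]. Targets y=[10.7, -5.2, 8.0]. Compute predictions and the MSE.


ŷ0 = (0.3)·(0) + (-1.4)·(0) + (-1.6)·(-5) + 1.8 = 9.8
ŷ1 = (0.3)·(-1) + (-1.4)·(1) + (-1.6)·(4) + 1.8 = -6.3
ŷ2 = (0.3)·(-3) + (-1.4)·(-5) + (-1.6)·(1) + 1.8 = 6.3
errors² = [0.81, 1.21, 2.89]
MSE = 4.9100/3 = 1.6367

1.6367


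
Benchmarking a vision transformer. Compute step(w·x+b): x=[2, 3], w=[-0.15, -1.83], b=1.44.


z = (2)·(-0.15) + (3)·(-1.83) + 1.44
  = -4.35
step(z) = 0 (z<0)

0


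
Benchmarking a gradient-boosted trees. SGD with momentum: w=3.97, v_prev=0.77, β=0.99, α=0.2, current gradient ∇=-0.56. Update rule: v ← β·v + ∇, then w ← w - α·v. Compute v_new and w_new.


v_new = 0.99·0.77 - 0.56 = 0.7623 - 0.56 = 0.2023
w_new = 3.97 - 0.2·0.2023 = 3.97 - 0.04046 = 3.92954

v_new=0.2023, w_new=3.92954


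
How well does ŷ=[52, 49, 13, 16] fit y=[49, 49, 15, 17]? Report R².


ȳ = 32.5
SS_res = Σ(y-ŷ)² = 14
SS_tot = Σ(y-ȳ)² = 1091
R² = 1 - SS_res/SS_tot = 1 - 0.0128 = 0.9872

0.9872


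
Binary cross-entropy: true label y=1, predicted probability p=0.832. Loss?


BCE = -[y·ln(p) + (1-y)·ln(1-p)]
= -1·ln(0.832) - 0
= -ln(0.832) = 0.1839

0.1839


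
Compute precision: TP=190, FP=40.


Precision = TP/(TP+FP)
= 190/(190+40)
= 190/230 = 82.61%

82.61%


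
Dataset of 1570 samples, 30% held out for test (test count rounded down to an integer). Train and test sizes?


Test = ⌊1570·30/100⌋ = 471
Train = 1570 - 471 = 1099

Train: 1099, Test: 471


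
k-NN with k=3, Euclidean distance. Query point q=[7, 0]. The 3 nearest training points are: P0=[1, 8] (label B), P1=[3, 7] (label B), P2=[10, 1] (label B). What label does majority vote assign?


d(q,P0) = 10.0  (label B)
d(q,P1) = 8.0623  (label B)
d(q,P2) = 3.1623  (label B)
Votes: A=0, B=3
Majority → B

B


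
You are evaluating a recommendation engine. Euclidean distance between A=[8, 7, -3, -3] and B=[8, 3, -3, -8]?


d = √((8-8)² + (7-3)² + (-3+ 3)² + (-3+ 8)²)
  = √(0 + 16 + 0 + 25)
  = √41 = 6.4031

6.4031


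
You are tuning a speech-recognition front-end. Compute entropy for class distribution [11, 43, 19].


Probabilities: [11/73, 43/73, 19/73] ≈ [0.1507, 0.589, 0.2603]
H = -((11/73)·log₂(11/73) + (43/73)·log₂(43/73) + (19/73)·log₂(19/73))
  = 1.3666 bits

1.3666 bits


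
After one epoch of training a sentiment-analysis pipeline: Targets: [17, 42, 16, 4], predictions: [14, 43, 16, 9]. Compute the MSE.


Squared errors: (17-14)²=9, (42-43)²=1, (16-16)²=0, (4-9)²=25
Sum = 35
MSE = 35/4 = 35/4

35/4


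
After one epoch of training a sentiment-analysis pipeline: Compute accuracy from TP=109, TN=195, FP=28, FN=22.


Accuracy = (TP+TN)/(TP+TN+FP+FN)
= (109+195)/(354)
= 304/354 = 85.88%

85.88%


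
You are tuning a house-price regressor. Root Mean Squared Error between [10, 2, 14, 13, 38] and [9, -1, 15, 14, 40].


MSE = 16/5 = 3.2
RMSE = √(16/5) = 1.7889

1.7889


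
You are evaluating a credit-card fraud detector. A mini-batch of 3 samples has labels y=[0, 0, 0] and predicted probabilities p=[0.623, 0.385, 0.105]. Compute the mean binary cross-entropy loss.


L[0] = -ln(1-0.623) = -ln(0.377) = 0.9755
L[1] = -ln(1-0.385) = -ln(0.615) = 0.4861
L[2] = -ln(1-0.105) = -ln(0.895) = 0.1109
mean = (0.9755 + 0.4861 + 0.1109)/3 = 0.5242

0.5242


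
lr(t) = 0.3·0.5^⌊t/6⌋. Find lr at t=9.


n_drops = ⌊9/6⌋ = 1
lr = 0.3·0.5^1 = 0.3·0.5 = 0.15

0.15


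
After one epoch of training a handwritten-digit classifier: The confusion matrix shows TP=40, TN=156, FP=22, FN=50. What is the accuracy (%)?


Accuracy = (TP+TN)/(TP+TN+FP+FN)
= (40+156)/(268)
= 196/268 = 73.13%

73.13%


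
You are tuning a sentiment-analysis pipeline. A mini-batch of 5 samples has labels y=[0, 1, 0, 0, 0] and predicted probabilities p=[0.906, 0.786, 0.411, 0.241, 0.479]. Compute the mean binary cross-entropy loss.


L[0] = -ln(1-0.906) = -ln(0.094) = 2.3645
L[1] = -ln(0.786) = 0.2408
L[2] = -ln(1-0.411) = -ln(0.589) = 0.5293
L[3] = -ln(1-0.241) = -ln(0.759) = 0.2758
L[4] = -ln(1-0.479) = -ln(0.521) = 0.652
mean = (2.3645 + 0.2408 + 0.5293 + 0.2758 + 0.652)/5 = 0.8125

0.8125


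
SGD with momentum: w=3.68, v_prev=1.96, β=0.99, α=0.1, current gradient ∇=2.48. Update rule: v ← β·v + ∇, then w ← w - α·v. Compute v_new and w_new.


v_new = 0.99·1.96 + 2.48 = 1.9404 + 2.48 = 4.4204
w_new = 3.68 - 0.1·4.4204 = 3.68 - 0.44204 = 3.23796

v_new=4.4204, w_new=3.23796


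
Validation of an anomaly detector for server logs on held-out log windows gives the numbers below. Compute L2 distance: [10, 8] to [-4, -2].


d = √((10+ 4)² + (8+ 2)²)
  = √(196 + 100)
  = √296 = 17.2047

17.2047


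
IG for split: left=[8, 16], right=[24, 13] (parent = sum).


Parent = [32, 29], H_parent = 0.9983
H_left = 0.9183 (n=24), H_right = 0.9353 (n=37)
H_children = (24/61)·0.9183 + (37/61)·0.9353 = 0.9286
IG = 0.9983 - 0.9286 = 0.0697

0.0697


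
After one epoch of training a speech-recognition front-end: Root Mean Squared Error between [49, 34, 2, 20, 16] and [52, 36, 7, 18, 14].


MSE = 46/5 = 9.2
RMSE = √(46/5) = 3.0332

3.0332


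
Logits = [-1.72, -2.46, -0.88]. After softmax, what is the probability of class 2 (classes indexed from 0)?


Exponentials: e^-1.72=0.1791, e^-2.46=0.0854, e^-0.88=0.4148
Sum = 0.6793
Softmax = [0.2636, 0.1258, 0.6106]
p[2] = 0.4148/0.6793 = 0.6106

0.6106


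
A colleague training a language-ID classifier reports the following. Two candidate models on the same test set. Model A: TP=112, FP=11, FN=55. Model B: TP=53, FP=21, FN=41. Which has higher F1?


Model A: P=112/123=0.9106, R=112/167=0.6707, F1=2PR/(P+R)=2TP/(2TP+FP+FN)=224/290=0.7724
Model B: P=53/74=0.7162, R=53/94=0.5638, F1=2PR/(P+R)=2TP/(2TP+FP+FN)=106/168=0.631
0.7724 > 0.631 → Model A

Model A


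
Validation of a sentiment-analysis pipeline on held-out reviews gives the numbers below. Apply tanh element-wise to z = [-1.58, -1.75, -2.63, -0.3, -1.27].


tanh(-1.58) = -0.9186
tanh(-1.75) = -0.9414
tanh(-2.63) = -0.9897
tanh(-0.3) = -0.2913
tanh(-1.27) = -0.8538
result = [-0.9186, -0.9414, -0.9897, -0.2913, -0.8538]

[-0.9186, -0.9414, -0.9897, -0.2913, -0.8538]


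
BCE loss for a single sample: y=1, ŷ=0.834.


BCE = -[y·ln(p) + (1-y)·ln(1-p)]
= -1·ln(0.834) - 0
= -ln(0.834) = 0.1815

0.1815


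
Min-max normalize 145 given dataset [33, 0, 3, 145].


min=0, max=145
(145-0)/(145-0) = 145/145 = 1.0

1.0


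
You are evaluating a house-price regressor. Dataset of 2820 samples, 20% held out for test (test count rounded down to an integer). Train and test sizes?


Test = ⌊2820·20/100⌋ = 564
Train = 2820 - 564 = 2256

Train: 2256, Test: 564


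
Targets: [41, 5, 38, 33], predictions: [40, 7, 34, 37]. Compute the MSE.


Squared errors: (41-40)²=1, (5-7)²=4, (38-34)²=16, (33-37)²=16
Sum = 37
MSE = 37/4 = 37/4

37/4


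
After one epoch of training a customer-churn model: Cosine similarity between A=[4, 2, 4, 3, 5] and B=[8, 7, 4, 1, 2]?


A·B = 4·8 + 2·7 + 4·4 + 3·1 + 5·2 = 75
‖A‖ = √70 = 8.3666, ‖B‖ = √134 = 11.5758
cos = 75/(√70·√134) = 75/√9380 = 0.7744

0.7744


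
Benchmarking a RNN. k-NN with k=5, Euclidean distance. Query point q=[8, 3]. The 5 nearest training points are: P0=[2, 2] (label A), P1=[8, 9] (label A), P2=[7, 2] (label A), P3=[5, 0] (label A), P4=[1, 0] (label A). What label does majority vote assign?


d(q,P0) = 6.0828  (label A)
d(q,P1) = 6.0  (label A)
d(q,P2) = 1.4142  (label A)
d(q,P3) = 4.2426  (label A)
d(q,P4) = 7.6158  (label A)
Votes: A=5, B=0
Majority → A

A


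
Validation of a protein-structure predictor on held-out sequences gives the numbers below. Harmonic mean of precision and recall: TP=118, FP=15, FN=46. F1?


Precision = 118/133 = 0.8872
Recall = 118/164 = 0.7195
F1 = 2·P·R/(P+R) = 2·TP/(2·TP+FP+FN) = 236/(236+15+46) = 236/297 = 0.7946

0.7946


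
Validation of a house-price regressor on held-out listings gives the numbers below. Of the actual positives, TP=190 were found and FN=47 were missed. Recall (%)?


Recall = TP/(TP+FN)
= 190/(190+47)
= 190/237 = 80.17%

80.17%


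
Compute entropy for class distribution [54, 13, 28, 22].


Probabilities: [54/117, 13/117, 28/117, 22/117] ≈ [0.4615, 0.1111, 0.2393, 0.188]
H = -((54/117)·log₂(54/117) + (13/117)·log₂(13/117) + (28/117)·log₂(28/117) + (22/117)·log₂(22/117))
  = 1.8141 bits

1.8141 bits


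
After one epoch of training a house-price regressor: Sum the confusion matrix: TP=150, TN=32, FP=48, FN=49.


Total = TP + TN + FP + FN
= 150 + 32 + 48 + 49
= 279
(Predicted positive: 198, predicted negative: 81)

279


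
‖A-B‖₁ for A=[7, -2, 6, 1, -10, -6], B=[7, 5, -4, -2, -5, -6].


d = |7-7| + |-2-5| + |6+ 4| + |1+ 2| + |-10+ 5| + |-6+ 6|
  = 0 + 7 + 10 + 3 + 5 + 0
  = 25

25


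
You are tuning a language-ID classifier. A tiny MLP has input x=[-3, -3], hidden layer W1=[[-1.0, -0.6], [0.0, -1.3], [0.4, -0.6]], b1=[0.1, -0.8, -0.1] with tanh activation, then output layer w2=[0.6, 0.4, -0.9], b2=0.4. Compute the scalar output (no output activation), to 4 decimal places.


z1[0] = (-1.0)·(-3) + (-0.6)·(-3) + 0.1 = 4.9
z1[1] = (0.0)·(-3) + (-1.3)·(-3) - 0.8 = 3.1
z1[2] = (0.4)·(-3) + (-0.6)·(-3) - 0.1 = 0.5
h = tanh(z1) = [0.9999, 0.9959, 0.4621]
output = (0.6)·(0.9999) + (0.4)·(0.9959) + (-0.9)·(0.4621) + 0.4 = 0.9824

0.9824


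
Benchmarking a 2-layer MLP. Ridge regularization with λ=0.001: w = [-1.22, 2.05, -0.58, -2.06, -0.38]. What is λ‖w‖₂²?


‖w‖₂² = (-1.22)² + (2.05)² + (-0.58)² + (-2.06)² + (-0.38)²
     = 1.4884 + 4.2025 + 0.3364 + 4.2436 + 0.1444
     = 10.4153
λ·‖w‖₂² = 0.001·10.4153 = 0.010415

0.010415


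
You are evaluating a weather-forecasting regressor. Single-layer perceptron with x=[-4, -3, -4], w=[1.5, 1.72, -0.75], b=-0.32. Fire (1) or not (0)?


z = (-4)·(1.5) + (-3)·(1.72) + (-4)·(-0.75) - 0.32
  = -8.48
step(z) = 0 (z<0)

0


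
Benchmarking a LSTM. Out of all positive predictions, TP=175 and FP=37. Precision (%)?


Precision = TP/(TP+FP)
= 175/(175+37)
= 175/212 = 82.55%

82.55%


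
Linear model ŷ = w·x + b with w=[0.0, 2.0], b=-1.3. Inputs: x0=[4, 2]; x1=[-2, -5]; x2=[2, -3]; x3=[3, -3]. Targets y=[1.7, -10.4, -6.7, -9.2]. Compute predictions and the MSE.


ŷ0 = (0.0)·(4) + (2.0)·(2) - 1.3 = 2.7
ŷ1 = (0.0)·(-2) + (2.0)·(-5) - 1.3 = -11.3
ŷ2 = (0.0)·(2) + (2.0)·(-3) - 1.3 = -7.3
ŷ3 = (0.0)·(3) + (2.0)·(-3) - 1.3 = -7.3
errors² = [1.0, 0.81, 0.36, 3.61]
MSE = 5.7800/4 = 1.445

1.445


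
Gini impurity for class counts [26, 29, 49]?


Probabilities: [26/104, 29/104, 49/104] ≈ [0.25, 0.2788, 0.4712]
Σpᵢ² = (676 + 841 + 2401)/104² = 3918/10816
Gini = 1 - Σpᵢ² = 1 - 3918/10816 = 0.6378

0.6378


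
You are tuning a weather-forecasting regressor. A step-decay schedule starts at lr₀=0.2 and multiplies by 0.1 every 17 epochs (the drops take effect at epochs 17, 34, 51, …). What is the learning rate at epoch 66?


n_drops = ⌊66/17⌋ = 3
lr = 0.2·0.1^3 = 0.2·0.001 = 0.0002

0.0002


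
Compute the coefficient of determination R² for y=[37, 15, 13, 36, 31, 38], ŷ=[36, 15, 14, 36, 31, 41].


ȳ = 28.3333
SS_res = Σ(y-ŷ)² = 11
SS_tot = Σ(y-ȳ)² = 647.33
R² = 1 - SS_res/SS_tot = 1 - 0.017 = 0.983

0.983


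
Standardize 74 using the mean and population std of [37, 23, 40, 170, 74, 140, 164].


μ = 92.5714, σ = 59.0202
z = (74 - 92.5714)/59.0202 = -0.3147

-0.3147


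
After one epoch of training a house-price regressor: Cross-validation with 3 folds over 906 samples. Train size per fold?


Fold size = 906/3 = 302
Training per fold = 906 - 302 = 604

604


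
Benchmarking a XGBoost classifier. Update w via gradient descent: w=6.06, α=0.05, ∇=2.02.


w_new = w - α·∇
= 6.06 - 0.05·2.02
= 6.06 - 0.101
= 5.959

5.959


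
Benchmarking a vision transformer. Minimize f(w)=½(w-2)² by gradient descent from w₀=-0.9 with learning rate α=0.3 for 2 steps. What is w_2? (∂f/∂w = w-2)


step 1: grad = -0.9-2 = -2.9; w = -0.9 - 0.3·(-2.9) = -0.03
step 2: grad = -0.03-2 = -2.03; w = -0.03 - 0.3·(-2.03) = 0.579

0.579


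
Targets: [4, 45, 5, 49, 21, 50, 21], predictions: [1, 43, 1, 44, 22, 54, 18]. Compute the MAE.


Absolute errors: |4-1|=3, |45-43|=2, |5-1|=4, |49-44|=5, |21-22|=1, |50-54|=4, |21-18|=3
Sum = 22
MAE = 22/7 = 22/7

22/7


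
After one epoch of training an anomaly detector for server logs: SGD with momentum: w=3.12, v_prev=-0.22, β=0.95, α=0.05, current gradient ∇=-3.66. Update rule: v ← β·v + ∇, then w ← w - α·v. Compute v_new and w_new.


v_new = 0.95·-0.22 - 3.66 = -0.209 - 3.66 = -3.869
w_new = 3.12 - 0.05·-3.869 = 3.12 + 0.19345 = 3.31345

v_new=-3.869, w_new=3.31345


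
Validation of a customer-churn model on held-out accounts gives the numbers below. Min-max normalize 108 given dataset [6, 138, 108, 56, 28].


min=6, max=138
(108-6)/(138-6) = 102/132 = 0.7727

0.7727


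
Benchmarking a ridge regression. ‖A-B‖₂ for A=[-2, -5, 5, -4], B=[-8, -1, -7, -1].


d = √((-2+ 8)² + (-5+ 1)² + (5+ 7)² + (-4+ 1)²)
  = √(36 + 16 + 144 + 9)
  = √205 = 14.3178

14.3178


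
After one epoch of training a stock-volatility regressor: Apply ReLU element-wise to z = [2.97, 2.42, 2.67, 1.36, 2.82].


ReLU(2.97) = max(0, 2.97) = 2.97
ReLU(2.42) = max(0, 2.42) = 2.42
ReLU(2.67) = max(0, 2.67) = 2.67
ReLU(1.36) = max(0, 1.36) = 1.36
ReLU(2.82) = max(0, 2.82) = 2.82
result = [2.97, 2.42, 2.67, 1.36, 2.82]

[2.97, 2.42, 2.67, 1.36, 2.82]


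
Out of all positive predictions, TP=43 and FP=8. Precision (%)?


Precision = TP/(TP+FP)
= 43/(43+8)
= 43/51 = 84.31%

84.31%


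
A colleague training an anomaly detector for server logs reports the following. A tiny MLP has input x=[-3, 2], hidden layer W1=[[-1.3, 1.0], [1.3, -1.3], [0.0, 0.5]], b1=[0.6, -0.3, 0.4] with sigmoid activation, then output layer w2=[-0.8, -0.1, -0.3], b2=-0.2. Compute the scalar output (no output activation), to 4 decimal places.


z1[0] = (-1.3)·(-3) + (1.0)·(2) + 0.6 = 6.5
z1[1] = (1.3)·(-3) + (-1.3)·(2) - 0.3 = -6.8
z1[2] = (0.0)·(-3) + (0.5)·(2) + 0.4 = 1.4
h = sigmoid(z1) = [0.9985, 0.0011, 0.8022]
output = (-0.8)·(0.9985) + (-0.1)·(0.0011) + (-0.3)·(0.8022) - 0.2 = -1.2396

-1.2396


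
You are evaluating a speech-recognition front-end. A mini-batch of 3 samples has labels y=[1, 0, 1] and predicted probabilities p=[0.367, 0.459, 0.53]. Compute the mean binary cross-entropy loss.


L[0] = -ln(0.367) = 1.0024
L[1] = -ln(1-0.459) = -ln(0.541) = 0.6143
L[2] = -ln(0.53) = 0.6349
mean = (1.0024 + 0.6143 + 0.6349)/3 = 0.7505

0.7505


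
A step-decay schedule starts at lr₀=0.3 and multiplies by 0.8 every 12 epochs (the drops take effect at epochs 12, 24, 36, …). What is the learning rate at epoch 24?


n_drops = ⌊24/12⌋ = 2
lr = 0.3·0.8^2 = 0.3·0.64 = 0.192

0.192


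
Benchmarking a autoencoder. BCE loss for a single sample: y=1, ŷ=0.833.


BCE = -[y·ln(p) + (1-y)·ln(1-p)]
= -1·ln(0.833) - 0
= -ln(0.833) = 0.1827

0.1827


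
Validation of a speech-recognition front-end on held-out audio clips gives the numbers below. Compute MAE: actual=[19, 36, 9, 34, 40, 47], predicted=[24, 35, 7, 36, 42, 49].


Absolute errors: |19-24|=5, |36-35|=1, |9-7|=2, |34-36|=2, |40-42|=2, |47-49|=2
Sum = 14
MAE = 14/6 = 7/3

7/3


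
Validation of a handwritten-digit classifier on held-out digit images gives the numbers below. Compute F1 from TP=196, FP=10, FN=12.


Precision = 196/206 = 0.9515
Recall = 196/208 = 0.9423
F1 = 2·P·R/(P+R) = 2·TP/(2·TP+FP+FN) = 392/(392+10+12) = 392/414 = 0.9469

0.9469


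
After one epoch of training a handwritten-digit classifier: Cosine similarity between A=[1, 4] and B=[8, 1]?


A·B = 1·8 + 4·1 = 12
‖A‖ = √17 = 4.1231, ‖B‖ = √65 = 8.0623
cos = 12/(√17·√65) = 12/√1105 = 0.361

0.361
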